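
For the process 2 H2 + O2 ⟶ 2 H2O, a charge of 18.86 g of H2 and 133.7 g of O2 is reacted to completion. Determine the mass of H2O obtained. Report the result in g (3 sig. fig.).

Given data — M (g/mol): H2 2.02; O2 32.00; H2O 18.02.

151 g

n(H2) = 18.86 / 2.02 = 9.337 mol
n(O2) = 133.7 / 32.00 = 4.178 mol
n/ν for H2 = 9.337/2 = 4.669
n/ν for O2 = 4.178/1 = 4.178
Smallest n/ν is O2 → limiting reagent.
n(H2O) = (2/1) × 4.178 = 8.356 mol
mass = 8.356 × 18.02 = 150.6 g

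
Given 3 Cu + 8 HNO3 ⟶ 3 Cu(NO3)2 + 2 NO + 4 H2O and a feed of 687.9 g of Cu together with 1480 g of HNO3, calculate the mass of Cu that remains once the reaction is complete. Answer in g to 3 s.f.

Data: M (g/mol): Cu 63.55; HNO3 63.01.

n(Cu) = 687.9 / 63.55 = 10.82 mol
n(HNO3) = 1480 / 63.01 = 23.49 mol
n/ν for Cu = 10.82/3 = 3.607
n/ν for HNO3 = 23.49/8 = 2.936
Smallest n/ν is HNO3 → limiting reagent.
Cu consumed = (3/8) × 23.49 = 8.809 mol
Cu remaining = 10.82 − 8.809 = 2.011 mol
mass = 2.011 × 63.55 = 127.8 g

128 g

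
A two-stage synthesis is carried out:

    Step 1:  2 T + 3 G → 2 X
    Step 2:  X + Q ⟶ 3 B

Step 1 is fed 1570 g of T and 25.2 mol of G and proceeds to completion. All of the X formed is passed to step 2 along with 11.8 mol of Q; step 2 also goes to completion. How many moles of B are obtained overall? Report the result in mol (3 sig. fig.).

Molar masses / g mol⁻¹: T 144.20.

32.7 mol

Step 1:
n(T) = 1570 / 144.20 = 10.89 mol
n(G) = 25.20 mol
n/ν → T: 5.445, G: 8.400; T is limiting.
n(X) produced = (2/2) × 10.89 = 10.89 mol
Step 2:
n(X) available = 10.89 mol
n(Q) = 11.80 mol
n/ν → X: 10.89, Q: 11.80; X is limiting.
n(B) = (3/1) × 10.89 = 32.67 mol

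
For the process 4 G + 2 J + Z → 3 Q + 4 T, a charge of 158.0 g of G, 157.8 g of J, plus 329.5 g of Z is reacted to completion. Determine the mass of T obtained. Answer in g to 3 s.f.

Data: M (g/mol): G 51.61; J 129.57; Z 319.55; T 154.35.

n(G) = 158.0 / 51.61 = 3.061 mol
n(J) = 157.8 / 129.57 = 1.218 mol
n(Z) = 329.5 / 319.55 = 1.031 mol
n/ν for G = 3.061/4 = 0.7653
n/ν for J = 1.218/2 = 0.6090
n/ν for Z = 1.031/1 = 1.031
Smallest n/ν is J → limiting reagent.
n(T) = (4/2) × 1.218 = 2.436 mol
mass = 2.436 × 154.35 = 376.0 g

376 g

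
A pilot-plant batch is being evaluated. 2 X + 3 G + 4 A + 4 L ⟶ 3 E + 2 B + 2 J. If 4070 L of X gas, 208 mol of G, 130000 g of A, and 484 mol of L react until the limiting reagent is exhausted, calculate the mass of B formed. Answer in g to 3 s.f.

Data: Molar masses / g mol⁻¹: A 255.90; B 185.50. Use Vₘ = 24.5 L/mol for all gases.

25700 g

n(X) = 4070 / 24.5 = 166.1 mol
n(G) = 208.0 mol
n(A) = 130000 / 255.90 = 508.0 mol
n(L) = 484.0 mol
n/ν → X: 83.05, G: 69.33, A: 127.0, L: 121.0; G is limiting.
n(B) = (2/3) × 208.0 = 138.7 mol
mass = 138.7 × 185.50 = 25730 g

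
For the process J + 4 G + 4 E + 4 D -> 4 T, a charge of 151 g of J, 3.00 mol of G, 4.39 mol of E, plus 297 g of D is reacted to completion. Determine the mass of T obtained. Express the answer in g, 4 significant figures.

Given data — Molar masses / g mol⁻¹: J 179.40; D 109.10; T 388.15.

n(J) = 151.0 / 179.40 = 0.8417 mol
n(G) = 3.000 mol
n(E) = 4.390 mol
n(D) = 297.0 / 109.10 = 2.722 mol
n/ν for J = 0.8417/1 = 0.8417
n/ν for G = 3.000/4 = 0.7500
n/ν for E = 4.390/4 = 1.098
n/ν for D = 2.722/4 = 0.6805
Smallest n/ν is D → limiting reagent.
n(T) = (4/4) × 2.722 = 2.722 mol
mass = 2.722 × 388.15 = 1057 g

1057 g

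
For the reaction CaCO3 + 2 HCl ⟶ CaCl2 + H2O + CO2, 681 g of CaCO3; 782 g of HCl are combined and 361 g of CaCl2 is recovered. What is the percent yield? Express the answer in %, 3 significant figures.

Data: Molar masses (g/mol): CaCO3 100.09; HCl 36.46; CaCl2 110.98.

n(CaCO3) = 681.0 / 100.09 = 6.804 mol
n(HCl) = 782.0 / 36.46 = 21.45 mol
n/ν for CaCO3 = 6.804/1 = 6.804
n/ν for HCl = 21.45/2 = 10.73
Smallest n/ν is CaCO3 → limiting reagent.
theoretical n(CaCl2) = (1/1) × 6.804 = 6.804 mol → 755.1 g
% yield = 361 / 755.1 × 100 = 47.81 %

47.8 %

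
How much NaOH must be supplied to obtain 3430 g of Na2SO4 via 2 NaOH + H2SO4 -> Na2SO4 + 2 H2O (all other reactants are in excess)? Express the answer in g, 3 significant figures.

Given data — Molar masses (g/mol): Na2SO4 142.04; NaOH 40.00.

n(Na2SO4) = 3430 / 142.04 = 24.15 mol
n(NaOH) = (2/1) × 24.15 = 48.30 mol
mass = 48.30 × 40.00 = 1932 g

1930 g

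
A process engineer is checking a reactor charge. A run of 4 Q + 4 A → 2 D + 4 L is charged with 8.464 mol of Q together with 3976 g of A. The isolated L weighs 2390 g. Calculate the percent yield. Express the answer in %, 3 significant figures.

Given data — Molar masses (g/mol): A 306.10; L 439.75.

n(Q) = 8.464 mol
n(A) = 3976 / 306.10 = 12.99 mol
n/ν for Q = 8.464/4 = 2.116
n/ν for A = 12.99/4 = 3.248
Smallest n/ν is Q → limiting reagent.
theoretical n(L) = (4/4) × 8.464 = 8.464 mol → 3722 g
% yield = 2390 / 3722 × 100 = 64.21 %

64.2 %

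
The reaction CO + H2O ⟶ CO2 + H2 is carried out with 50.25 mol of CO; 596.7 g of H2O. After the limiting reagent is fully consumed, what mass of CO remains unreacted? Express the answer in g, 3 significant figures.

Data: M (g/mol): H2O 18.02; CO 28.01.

480 g

n(CO) = 50.25 mol
n(H2O) = 596.7 / 18.02 = 33.11 mol
n/ν for CO = 50.25/1 = 50.25
n/ν for H2O = 33.11/1 = 33.11
Smallest n/ν is H2O → limiting reagent.
CO consumed = (1/1) × 33.11 = 33.11 mol
CO remaining = 50.25 − 33.11 = 17.14 mol
mass = 17.14 × 28.01 = 480.1 g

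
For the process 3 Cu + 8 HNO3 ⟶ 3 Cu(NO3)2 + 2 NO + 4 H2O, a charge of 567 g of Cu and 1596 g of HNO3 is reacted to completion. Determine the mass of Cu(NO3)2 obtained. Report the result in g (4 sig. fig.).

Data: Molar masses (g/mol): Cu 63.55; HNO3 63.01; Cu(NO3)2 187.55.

1673 g

n(Cu) = 567.0 / 63.55 = 8.922 mol
n(HNO3) = 1596 / 63.01 = 25.33 mol
n/ν → Cu: 2.974, HNO3: 3.166; Cu is limiting.
n(Cu(NO3)2) = (3/3) × 8.922 = 8.922 mol
mass = 8.922 × 187.55 = 1673 g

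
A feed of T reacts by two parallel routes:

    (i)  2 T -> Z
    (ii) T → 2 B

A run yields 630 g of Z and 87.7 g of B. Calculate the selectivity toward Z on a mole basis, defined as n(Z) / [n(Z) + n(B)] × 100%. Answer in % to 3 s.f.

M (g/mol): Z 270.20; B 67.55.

n(Z) = 630 / 270.20 = 2.332 mol
n(B) = 87.7 / 67.55 = 1.298 mol
selectivity = 2.332/(2.332+1.298) × 100 = 64.24 %

64.2 %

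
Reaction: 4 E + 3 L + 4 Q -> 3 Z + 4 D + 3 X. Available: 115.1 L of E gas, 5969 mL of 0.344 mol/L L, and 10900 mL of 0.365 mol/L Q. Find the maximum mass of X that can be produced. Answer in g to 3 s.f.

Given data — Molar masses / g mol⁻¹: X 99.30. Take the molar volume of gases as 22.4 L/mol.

n(E) = 115.1 / 22.4 = 5.138 mol
n(L) = 0.344 × 5969/1000 = 2.053 mol
n(Q) = 0.365 × 10900/1000 = 3.979 mol
n/ν for E = 5.138/4 = 1.285
n/ν for L = 2.053/3 = 0.6843
n/ν for Q = 3.979/4 = 0.9948
Smallest n/ν is L → limiting reagent.
n(X) = (3/3) × 2.053 = 2.053 mol
mass = 2.053 × 99.30 = 203.9 g

204 g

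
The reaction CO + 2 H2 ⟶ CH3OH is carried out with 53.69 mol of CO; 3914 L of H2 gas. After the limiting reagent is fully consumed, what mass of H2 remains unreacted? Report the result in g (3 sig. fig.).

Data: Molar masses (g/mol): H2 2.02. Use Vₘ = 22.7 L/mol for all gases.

n(CO) = 53.69 mol
n(H2) = 3914 / 22.7 = 172.4 mol
n/ν → CO: 53.69, H2: 86.20; CO is limiting.
H2 consumed = (2/1) × 53.69 = 107.4 mol
H2 remaining = 172.4 − 107.4 = 65.00 mol
mass = 65.00 × 2.02 = 131.3 g

131 g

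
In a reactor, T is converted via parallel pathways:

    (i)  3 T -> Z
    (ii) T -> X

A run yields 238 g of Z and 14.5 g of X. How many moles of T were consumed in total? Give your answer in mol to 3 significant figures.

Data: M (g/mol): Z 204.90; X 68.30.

3.70 mol

n(Z) = 238 / 204.90 = 1.162 mol
n(X) = 14.5 / 68.30 = 0.2123 mol
n(T) via (i) = (3/1)×1.162 = 3.486 mol
n(T) via (ii) = (1/1)×0.2123 = 0.2123 mol
total n(T) = 3.486 + 0.2123 = 3.698 mol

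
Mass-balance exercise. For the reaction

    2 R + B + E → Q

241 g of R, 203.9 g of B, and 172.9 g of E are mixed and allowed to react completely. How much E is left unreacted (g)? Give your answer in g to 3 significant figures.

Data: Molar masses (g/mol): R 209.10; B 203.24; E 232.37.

n(R) = 241.0 / 209.10 = 1.153 mol
n(B) = 203.9 / 203.24 = 1.003 mol
n(E) = 172.9 / 232.37 = 0.7441 mol
n/ν → R: 0.5765, B: 1.003, E: 0.7441; R is limiting.
E consumed = (1/2) × 1.153 = 0.5765 mol
E remaining = 0.7441 − 0.5765 = 0.1676 mol
mass = 0.1676 × 232.37 = 38.95 g

39.0 g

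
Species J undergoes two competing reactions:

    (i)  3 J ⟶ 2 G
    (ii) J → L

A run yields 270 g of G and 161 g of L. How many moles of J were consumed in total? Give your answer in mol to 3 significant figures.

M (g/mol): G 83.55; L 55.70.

n(G) = 270 / 83.55 = 3.232 mol
n(L) = 161 / 55.70 = 2.890 mol
n(J) via (i) = (3/2)×3.232 = 4.848 mol
n(J) via (ii) = (1/1)×2.890 = 2.890 mol
total n(J) = 4.848 + 2.890 = 7.738 mol

7.74 mol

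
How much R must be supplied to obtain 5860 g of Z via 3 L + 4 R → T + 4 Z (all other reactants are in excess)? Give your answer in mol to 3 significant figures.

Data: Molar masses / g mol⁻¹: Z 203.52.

n(Z) = 5860 / 203.52 = 28.79 mol
n(R) = (4/4) × 28.79 = 28.79 mol

28.8 mol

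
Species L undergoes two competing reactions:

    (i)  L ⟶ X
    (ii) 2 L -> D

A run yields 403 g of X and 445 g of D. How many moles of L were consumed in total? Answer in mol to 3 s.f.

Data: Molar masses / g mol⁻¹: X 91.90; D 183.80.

9.23 mol

n(X) = 403 / 91.90 = 4.385 mol
n(D) = 445 / 183.80 = 2.421 mol
n(L) via (i) = (1/1)×4.385 = 4.385 mol
n(L) via (ii) = (2/1)×2.421 = 4.842 mol
total n(L) = 4.385 + 4.842 = 9.227 mol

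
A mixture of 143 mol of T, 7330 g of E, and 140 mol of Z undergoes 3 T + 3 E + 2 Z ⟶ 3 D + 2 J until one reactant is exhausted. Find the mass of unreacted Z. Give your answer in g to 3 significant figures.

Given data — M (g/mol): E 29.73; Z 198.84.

8880 g

n(T) = 143.0 mol
n(E) = 7330 / 29.73 = 246.6 mol
n(Z) = 140.0 mol
n/ν → T: 47.67, E: 82.20, Z: 70.00; T is limiting.
Z consumed = (2/3) × 143.0 = 95.33 mol
Z remaining = 140.0 − 95.33 = 44.67 mol
mass = 44.67 × 198.84 = 8882 g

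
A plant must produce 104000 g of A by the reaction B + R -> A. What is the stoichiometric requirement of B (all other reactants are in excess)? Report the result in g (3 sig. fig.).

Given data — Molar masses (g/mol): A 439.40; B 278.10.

65800 g

n(A) = 104000 / 439.40 = 236.7 mol
n(B) = (1/1) × 236.7 = 236.7 mol
mass = 236.7 × 278.10 = 65830 g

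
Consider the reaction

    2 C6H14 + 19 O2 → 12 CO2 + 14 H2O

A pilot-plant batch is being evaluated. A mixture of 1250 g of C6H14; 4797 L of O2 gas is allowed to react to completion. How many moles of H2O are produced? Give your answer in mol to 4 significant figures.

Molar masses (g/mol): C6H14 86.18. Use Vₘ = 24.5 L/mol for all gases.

n(C6H14) = 1250 / 86.18 = 14.50 mol
n(O2) = 4797 / 24.5 = 195.8 mol
n/ν for C6H14 = 14.50/2 = 7.250
n/ν for O2 = 195.8/19 = 10.31
Smallest n/ν is C6H14 → limiting reagent.
n(H2O) = (14/2) × 14.50 = 101.5 mol

101.5 mol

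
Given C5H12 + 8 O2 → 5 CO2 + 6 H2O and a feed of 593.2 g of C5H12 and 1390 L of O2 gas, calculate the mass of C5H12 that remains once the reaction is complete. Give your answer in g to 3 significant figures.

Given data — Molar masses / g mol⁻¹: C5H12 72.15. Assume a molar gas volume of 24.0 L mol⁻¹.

70.9 g

n(C5H12) = 593.2 / 72.15 = 8.222 mol
n(O2) = 1390 / 24.0 = 57.92 mol
n/ν for C5H12 = 8.222/1 = 8.222
n/ν for O2 = 57.92/8 = 7.240
Smallest n/ν is O2 → limiting reagent.
C5H12 consumed = (1/8) × 57.92 = 7.240 mol
C5H12 remaining = 8.222 − 7.240 = 0.9820 mol
mass = 0.9820 × 72.15 = 70.85 g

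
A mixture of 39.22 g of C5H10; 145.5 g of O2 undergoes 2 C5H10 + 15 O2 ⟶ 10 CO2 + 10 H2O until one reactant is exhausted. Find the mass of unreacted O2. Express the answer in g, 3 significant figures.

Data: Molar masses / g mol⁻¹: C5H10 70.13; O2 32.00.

11.3 g

n(C5H10) = 39.22 / 70.13 = 0.5592 mol
n(O2) = 145.5 / 32.00 = 4.547 mol
n/ν for C5H10 = 0.5592/2 = 0.2796
n/ν for O2 = 4.547/15 = 0.3031
Smallest n/ν is C5H10 → limiting reagent.
O2 consumed = (15/2) × 0.5592 = 4.194 mol
O2 remaining = 4.547 − 4.194 = 0.3530 mol
mass = 0.3530 × 32.00 = 11.30 g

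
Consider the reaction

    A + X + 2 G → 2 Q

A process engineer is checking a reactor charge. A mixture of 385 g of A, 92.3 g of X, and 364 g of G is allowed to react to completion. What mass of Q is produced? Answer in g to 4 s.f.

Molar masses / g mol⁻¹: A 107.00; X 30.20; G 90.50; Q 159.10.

639.9 g

n(A) = 385.0 / 107.00 = 3.598 mol
n(X) = 92.30 / 30.20 = 3.056 mol
n(G) = 364.0 / 90.50 = 4.022 mol
n/ν for A = 3.598/1 = 3.598
n/ν for X = 3.056/1 = 3.056
n/ν for G = 4.022/2 = 2.011
Smallest n/ν is G → limiting reagent.
n(Q) = (2/2) × 4.022 = 4.022 mol
mass = 4.022 × 159.10 = 639.9 g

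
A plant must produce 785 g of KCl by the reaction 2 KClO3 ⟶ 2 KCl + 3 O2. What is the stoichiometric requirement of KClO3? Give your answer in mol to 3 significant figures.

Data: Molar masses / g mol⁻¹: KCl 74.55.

n(KCl) = 785 / 74.55 = 10.53 mol
n(KClO3) = (2/2) × 10.53 = 10.53 mol

10.5 mol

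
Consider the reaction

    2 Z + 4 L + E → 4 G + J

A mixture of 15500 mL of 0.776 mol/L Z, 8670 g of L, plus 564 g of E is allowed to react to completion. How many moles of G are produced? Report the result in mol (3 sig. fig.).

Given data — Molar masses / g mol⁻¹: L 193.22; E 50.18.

n(Z) = 0.776 × 15500/1000 = 12.03 mol
n(L) = 8670 / 193.22 = 44.87 mol
n(E) = 564.0 / 50.18 = 11.24 mol
n/ν → Z: 6.015, L: 11.22, E: 11.24; Z is limiting.
n(G) = (4/2) × 12.03 = 24.06 mol

24.1 mol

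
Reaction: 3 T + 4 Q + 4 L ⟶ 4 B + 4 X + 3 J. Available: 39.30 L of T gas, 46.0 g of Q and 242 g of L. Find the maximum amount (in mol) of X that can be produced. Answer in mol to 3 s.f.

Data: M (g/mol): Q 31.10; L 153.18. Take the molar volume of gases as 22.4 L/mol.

1.48 mol

n(T) = 39.30 / 22.4 = 1.754 mol
n(Q) = 46.00 / 31.10 = 1.479 mol
n(L) = 242.0 / 153.18 = 1.580 mol
n/ν → T: 0.5847, Q: 0.3698, L: 0.3950; Q is limiting.
n(X) = (4/4) × 1.479 = 1.479 mol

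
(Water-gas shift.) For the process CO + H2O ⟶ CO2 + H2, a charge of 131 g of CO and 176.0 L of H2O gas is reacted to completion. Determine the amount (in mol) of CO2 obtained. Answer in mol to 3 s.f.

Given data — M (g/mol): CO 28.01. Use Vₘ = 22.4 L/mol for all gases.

4.68 mol

n(CO) = 131.0 / 28.01 = 4.677 mol
n(H2O) = 176.0 / 22.4 = 7.857 mol
n/ν → CO: 4.677, H2O: 7.857; CO is limiting.
n(CO2) = (1/1) × 4.677 = 4.677 mol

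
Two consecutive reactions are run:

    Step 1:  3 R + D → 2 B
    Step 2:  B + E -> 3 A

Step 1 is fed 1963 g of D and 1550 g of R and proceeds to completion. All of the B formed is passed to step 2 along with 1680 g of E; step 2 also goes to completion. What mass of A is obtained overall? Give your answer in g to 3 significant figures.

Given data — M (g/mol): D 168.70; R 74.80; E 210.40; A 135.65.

3250 g

Step 1:
n(D) = 1963 / 168.70 = 11.64 mol
n(R) = 1550 / 74.80 = 20.72 mol
n/ν for D = 11.64/1 = 11.64
n/ν for R = 20.72/3 = 6.907
Smallest n/ν is R → limiting reagent.
n(B) produced = (2/3) × 20.72 = 13.81 mol
Step 2:
n(B) available = 13.81 mol
n(E) = 1680 / 210.40 = 7.985 mol
n/ν for B = 13.81/1 = 13.81
n/ν for E = 7.985/1 = 7.985
Smallest n/ν is E → limiting reagent.
n(A) = (3/1) × 7.985 = 23.96 mol
mass = 23.96 × 135.65 = 3250 g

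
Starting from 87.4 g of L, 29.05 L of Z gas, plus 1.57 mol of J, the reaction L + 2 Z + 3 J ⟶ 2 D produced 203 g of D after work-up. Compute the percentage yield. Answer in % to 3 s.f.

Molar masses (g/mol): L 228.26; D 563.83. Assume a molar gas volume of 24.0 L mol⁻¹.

47.0 %

n(L) = 87.40 / 228.26 = 0.3829 mol
n(Z) = 29.05 / 24.0 = 1.210 mol
n(J) = 1.570 mol
n/ν for L = 0.3829/1 = 0.3829
n/ν for Z = 1.210/2 = 0.6050
n/ν for J = 1.570/3 = 0.5233
Smallest n/ν is L → limiting reagent.
theoretical n(D) = (2/1) × 0.3829 = 0.7658 mol → 431.8 g
% yield = 203 / 431.8 × 100 = 47.01 %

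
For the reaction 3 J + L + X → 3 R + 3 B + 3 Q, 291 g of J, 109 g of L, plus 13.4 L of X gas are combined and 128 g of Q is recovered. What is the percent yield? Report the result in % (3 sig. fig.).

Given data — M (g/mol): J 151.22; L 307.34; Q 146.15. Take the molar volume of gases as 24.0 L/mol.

n(J) = 291.0 / 151.22 = 1.924 mol
n(L) = 109.0 / 307.34 = 0.3547 mol
n(X) = 13.40 / 24.0 = 0.5583 mol
n/ν for J = 1.924/3 = 0.6413
n/ν for L = 0.3547/1 = 0.3547
n/ν for X = 0.5583/1 = 0.5583
Smallest n/ν is L → limiting reagent.
theoretical n(Q) = (3/1) × 0.3547 = 1.064 mol → 155.5 g
% yield = 128 / 155.5 × 100 = 82.32 %

82.3 %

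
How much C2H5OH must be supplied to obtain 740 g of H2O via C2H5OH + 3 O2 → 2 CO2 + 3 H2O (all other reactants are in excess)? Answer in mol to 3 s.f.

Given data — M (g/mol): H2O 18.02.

n(H2O) = 740 / 18.02 = 41.07 mol
n(C2H5OH) = (1/3) × 41.07 = 13.69 mol

13.7 mol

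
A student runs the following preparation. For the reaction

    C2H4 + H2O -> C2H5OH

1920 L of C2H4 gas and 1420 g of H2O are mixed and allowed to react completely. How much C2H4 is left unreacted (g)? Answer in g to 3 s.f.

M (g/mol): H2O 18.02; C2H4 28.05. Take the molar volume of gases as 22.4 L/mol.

n(C2H4) = 1920 / 22.4 = 85.71 mol
n(H2O) = 1420 / 18.02 = 78.80 mol
n/ν for C2H4 = 85.71/1 = 85.71
n/ν for H2O = 78.80/1 = 78.80
Smallest n/ν is H2O → limiting reagent.
C2H4 consumed = (1/1) × 78.80 = 78.80 mol
C2H4 remaining = 85.71 − 78.80 = 6.910 mol
mass = 6.910 × 28.05 = 193.8 g

194 g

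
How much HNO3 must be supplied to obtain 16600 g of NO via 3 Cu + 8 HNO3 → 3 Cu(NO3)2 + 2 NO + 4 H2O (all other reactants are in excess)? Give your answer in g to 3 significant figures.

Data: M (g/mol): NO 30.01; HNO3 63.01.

n(NO) = 16600 / 30.01 = 553.1 mol
n(HNO3) = (8/2) × 553.1 = 2212 mol
mass = 2212 × 63.01 = 139400 g

139000 g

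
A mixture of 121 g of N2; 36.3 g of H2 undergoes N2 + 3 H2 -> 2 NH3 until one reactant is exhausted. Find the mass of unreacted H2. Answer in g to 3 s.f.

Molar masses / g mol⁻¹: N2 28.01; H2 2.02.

10.1 g

n(N2) = 121.0 / 28.01 = 4.320 mol
n(H2) = 36.30 / 2.02 = 17.97 mol
n/ν → N2: 4.320, H2: 5.990; N2 is limiting.
H2 consumed = (3/1) × 4.320 = 12.96 mol
H2 remaining = 17.97 − 12.96 = 5.010 mol
mass = 5.010 × 2.02 = 10.12 g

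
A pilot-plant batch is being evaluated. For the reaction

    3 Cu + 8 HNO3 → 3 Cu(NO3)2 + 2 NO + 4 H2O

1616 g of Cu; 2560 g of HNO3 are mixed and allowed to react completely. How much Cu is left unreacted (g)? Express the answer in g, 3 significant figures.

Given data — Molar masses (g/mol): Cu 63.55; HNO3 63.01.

648 g

n(Cu) = 1616 / 63.55 = 25.43 mol
n(HNO3) = 2560 / 63.01 = 40.63 mol
n/ν for Cu = 25.43/3 = 8.477
n/ν for HNO3 = 40.63/8 = 5.079
Smallest n/ν is HNO3 → limiting reagent.
Cu consumed = (3/8) × 40.63 = 15.24 mol
Cu remaining = 25.43 − 15.24 = 10.19 mol
mass = 10.19 × 63.55 = 647.6 g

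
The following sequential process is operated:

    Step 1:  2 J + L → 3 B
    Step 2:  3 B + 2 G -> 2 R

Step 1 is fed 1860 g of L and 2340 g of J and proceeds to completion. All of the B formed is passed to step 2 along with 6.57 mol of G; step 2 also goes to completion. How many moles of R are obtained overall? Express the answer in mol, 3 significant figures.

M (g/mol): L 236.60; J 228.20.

Step 1:
n(L) = 1860 / 236.60 = 7.861 mol
n(J) = 2340 / 228.20 = 10.25 mol
n/ν for L = 7.861/1 = 7.861
n/ν for J = 10.25/2 = 5.125
Smallest n/ν is J → limiting reagent.
n(B) produced = (3/2) × 10.25 = 15.38 mol
Step 2:
n(B) available = 15.38 mol
n(G) = 6.570 mol
n/ν for B = 15.38/3 = 5.127
n/ν for G = 6.570/2 = 3.285
Smallest n/ν is G → limiting reagent.
n(R) = (2/2) × 6.570 = 6.570 mol

6.57 mol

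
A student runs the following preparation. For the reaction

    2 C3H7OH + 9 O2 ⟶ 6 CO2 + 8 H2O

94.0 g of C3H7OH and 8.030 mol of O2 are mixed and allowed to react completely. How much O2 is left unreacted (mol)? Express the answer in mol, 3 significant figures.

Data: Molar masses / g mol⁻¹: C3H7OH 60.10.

n(C3H7OH) = 94.00 / 60.10 = 1.564 mol
n(O2) = 8.030 mol
n/ν for C3H7OH = 1.564/2 = 0.7820
n/ν for O2 = 8.030/9 = 0.8922
Smallest n/ν is C3H7OH → limiting reagent.
O2 consumed = (9/2) × 1.564 = 7.038 mol
O2 remaining = 8.030 − 7.038 = 0.9920 mol

0.992 mol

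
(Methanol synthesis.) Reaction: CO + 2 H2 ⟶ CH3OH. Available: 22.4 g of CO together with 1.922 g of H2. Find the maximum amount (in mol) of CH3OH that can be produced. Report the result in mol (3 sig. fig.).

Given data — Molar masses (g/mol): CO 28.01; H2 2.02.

n(CO) = 22.40 / 28.01 = 0.7997 mol
n(H2) = 1.922 / 2.02 = 0.9515 mol
n/ν for CO = 0.7997/1 = 0.7997
n/ν for H2 = 0.9515/2 = 0.4758
Smallest n/ν is H2 → limiting reagent.
n(CH3OH) = (1/2) × 0.9515 = 0.4758 mol

0.476 mol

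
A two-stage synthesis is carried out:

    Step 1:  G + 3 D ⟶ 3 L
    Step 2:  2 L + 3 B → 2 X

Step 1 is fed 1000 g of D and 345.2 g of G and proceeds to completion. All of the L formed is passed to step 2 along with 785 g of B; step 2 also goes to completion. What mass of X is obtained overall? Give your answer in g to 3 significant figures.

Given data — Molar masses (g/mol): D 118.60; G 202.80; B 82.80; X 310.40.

1590 g

Step 1:
n(D) = 1000 / 118.60 = 8.432 mol
n(G) = 345.2 / 202.80 = 1.702 mol
n/ν for D = 8.432/3 = 2.811
n/ν for G = 1.702/1 = 1.702
Smallest n/ν is G → limiting reagent.
n(L) produced = (3/1) × 1.702 = 5.106 mol
Step 2:
n(L) available = 5.106 mol
n(B) = 785.0 / 82.80 = 9.481 mol
n/ν for L = 5.106/2 = 2.553
n/ν for B = 9.481/3 = 3.160
Smallest n/ν is L → limiting reagent.
n(X) = (2/2) × 5.106 = 5.106 mol
mass = 5.106 × 310.40 = 1585 g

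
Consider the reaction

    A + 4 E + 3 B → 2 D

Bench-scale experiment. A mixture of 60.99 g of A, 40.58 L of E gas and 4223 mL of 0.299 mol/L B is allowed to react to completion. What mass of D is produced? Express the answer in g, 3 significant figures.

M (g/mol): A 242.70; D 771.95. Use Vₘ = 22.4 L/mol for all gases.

n(A) = 60.99 / 242.70 = 0.2513 mol
n(E) = 40.58 / 22.4 = 1.812 mol
n(B) = 0.299 × 4223/1000 = 1.263 mol
n/ν for A = 0.2513/1 = 0.2513
n/ν for E = 1.812/4 = 0.4530
n/ν for B = 1.263/3 = 0.4210
Smallest n/ν is A → limiting reagent.
n(D) = (2/1) × 0.2513 = 0.5026 mol
mass = 0.5026 × 771.95 = 388.0 g

388 g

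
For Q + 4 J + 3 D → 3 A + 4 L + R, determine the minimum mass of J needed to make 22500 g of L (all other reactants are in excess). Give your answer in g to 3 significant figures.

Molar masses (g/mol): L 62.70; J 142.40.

51100 g

n(L) = 22500 / 62.70 = 358.9 mol
n(J) = (4/4) × 358.9 = 358.9 mol
mass = 358.9 × 142.40 = 51110 g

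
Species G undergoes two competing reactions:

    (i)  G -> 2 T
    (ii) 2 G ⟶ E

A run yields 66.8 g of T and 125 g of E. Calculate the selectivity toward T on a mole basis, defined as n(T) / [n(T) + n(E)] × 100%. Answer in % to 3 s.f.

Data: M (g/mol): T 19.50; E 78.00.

68.1 %

n(T) = 66.8 / 19.50 = 3.426 mol
n(E) = 125 / 78.00 = 1.603 mol
selectivity = 3.426/(3.426+1.603) × 100 = 68.12 %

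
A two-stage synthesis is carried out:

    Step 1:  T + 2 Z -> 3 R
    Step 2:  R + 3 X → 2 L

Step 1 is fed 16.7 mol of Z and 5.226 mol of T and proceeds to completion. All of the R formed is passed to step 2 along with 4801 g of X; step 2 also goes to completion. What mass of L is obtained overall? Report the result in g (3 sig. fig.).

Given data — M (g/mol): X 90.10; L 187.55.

5880 g

Step 1:
n(Z) = 16.70 mol
n(T) = 5.226 mol
n/ν → Z: 8.350, T: 5.226; T is limiting.
n(R) produced = (3/1) × 5.226 = 15.68 mol
Step 2:
n(R) available = 15.68 mol
n(X) = 4801 / 90.10 = 53.29 mol
n/ν → R: 15.68, X: 17.76; R is limiting.
n(L) = (2/1) × 15.68 = 31.36 mol
mass = 31.36 × 187.55 = 5882 g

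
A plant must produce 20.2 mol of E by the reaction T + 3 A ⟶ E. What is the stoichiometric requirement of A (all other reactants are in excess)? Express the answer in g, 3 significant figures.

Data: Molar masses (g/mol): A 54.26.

n(E) = 20.20 mol
n(A) = (3/1) × 20.20 = 60.60 mol
mass = 60.60 × 54.26 = 3288 g

3290 g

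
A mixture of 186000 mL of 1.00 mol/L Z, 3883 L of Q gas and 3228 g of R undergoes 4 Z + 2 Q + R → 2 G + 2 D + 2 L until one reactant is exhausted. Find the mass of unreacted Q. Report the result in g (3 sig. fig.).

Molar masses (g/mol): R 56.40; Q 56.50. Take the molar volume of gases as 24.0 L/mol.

3890 g

n(Z) = 1.00 × 186000/1000 = 186.0 mol
n(Q) = 3883 / 24.0 = 161.8 mol
n(R) = 3228 / 56.40 = 57.23 mol
n/ν → Z: 46.50, Q: 80.90, R: 57.23; Z is limiting.
Q consumed = (2/4) × 186.0 = 93.00 mol
Q remaining = 161.8 − 93.00 = 68.80 mol
mass = 68.80 × 56.50 = 3887 g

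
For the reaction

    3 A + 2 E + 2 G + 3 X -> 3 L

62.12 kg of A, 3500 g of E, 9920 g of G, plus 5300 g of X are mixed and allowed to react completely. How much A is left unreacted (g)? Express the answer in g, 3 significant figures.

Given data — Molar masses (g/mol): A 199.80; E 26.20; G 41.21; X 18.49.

22100 g

n(A) = 62.12×1000 / 199.80 = 310.9 mol
n(E) = 3500 / 26.20 = 133.6 mol
n(G) = 9920 / 41.21 = 240.7 mol
n(X) = 5300 / 18.49 = 286.6 mol
n/ν → A: 103.6, E: 66.80, G: 120.4, X: 95.53; E is limiting.
A consumed = (3/2) × 133.6 = 200.4 mol
A remaining = 310.9 − 200.4 = 110.5 mol
mass = 110.5 × 199.80 = 22080 g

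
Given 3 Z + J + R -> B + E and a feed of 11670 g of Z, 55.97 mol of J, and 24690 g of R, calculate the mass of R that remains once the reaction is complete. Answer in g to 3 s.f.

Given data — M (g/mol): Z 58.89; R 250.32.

n(Z) = 11670 / 58.89 = 198.2 mol
n(J) = 55.97 mol
n(R) = 24690 / 250.32 = 98.63 mol
n/ν for Z = 198.2/3 = 66.07
n/ν for J = 55.97/1 = 55.97
n/ν for R = 98.63/1 = 98.63
Smallest n/ν is J → limiting reagent.
R consumed = (1/1) × 55.97 = 55.97 mol
R remaining = 98.63 − 55.97 = 42.66 mol
mass = 42.66 × 250.32 = 10680 g

10700 g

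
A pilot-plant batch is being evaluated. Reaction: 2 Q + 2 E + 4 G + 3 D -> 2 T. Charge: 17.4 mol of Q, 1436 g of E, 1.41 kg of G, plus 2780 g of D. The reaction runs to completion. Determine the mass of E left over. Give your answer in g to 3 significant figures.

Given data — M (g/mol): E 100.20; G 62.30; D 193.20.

n(Q) = 17.40 mol
n(E) = 1436 / 100.20 = 14.33 mol
n(G) = 1.410×1000 / 62.30 = 22.63 mol
n(D) = 2780 / 193.20 = 14.39 mol
n/ν for Q = 17.40/2 = 8.700
n/ν for E = 14.33/2 = 7.165
n/ν for G = 22.63/4 = 5.658
n/ν for D = 14.39/3 = 4.797
Smallest n/ν is D → limiting reagent.
E consumed = (2/3) × 14.39 = 9.593 mol
E remaining = 14.33 − 9.593 = 4.737 mol
mass = 4.737 × 100.20 = 474.6 g

475 g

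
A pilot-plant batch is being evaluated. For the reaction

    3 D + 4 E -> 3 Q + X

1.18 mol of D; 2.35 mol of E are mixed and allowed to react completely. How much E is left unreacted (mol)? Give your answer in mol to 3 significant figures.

0.777 mol

n(D) = 1.180 mol
n(E) = 2.350 mol
n/ν for D = 1.180/3 = 0.3933
n/ν for E = 2.350/4 = 0.5875
Smallest n/ν is D → limiting reagent.
E consumed = (4/3) × 1.180 = 1.573 mol
E remaining = 2.350 − 1.573 = 0.7770 mol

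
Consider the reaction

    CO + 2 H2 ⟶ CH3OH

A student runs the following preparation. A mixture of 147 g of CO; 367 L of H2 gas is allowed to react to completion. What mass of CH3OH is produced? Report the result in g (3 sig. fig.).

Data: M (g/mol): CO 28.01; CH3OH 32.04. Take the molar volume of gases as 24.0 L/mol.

n(CO) = 147.0 / 28.01 = 5.248 mol
n(H2) = 367.0 / 24.0 = 15.29 mol
n/ν for CO = 5.248/1 = 5.248
n/ν for H2 = 15.29/2 = 7.645
Smallest n/ν is CO → limiting reagent.
n(CH3OH) = (1/1) × 5.248 = 5.248 mol
mass = 5.248 × 32.04 = 168.1 g

168 g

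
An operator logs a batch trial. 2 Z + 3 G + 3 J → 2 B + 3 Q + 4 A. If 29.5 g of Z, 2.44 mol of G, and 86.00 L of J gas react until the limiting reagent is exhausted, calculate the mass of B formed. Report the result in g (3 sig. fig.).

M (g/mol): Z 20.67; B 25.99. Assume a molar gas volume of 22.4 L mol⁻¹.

n(Z) = 29.50 / 20.67 = 1.427 mol
n(G) = 2.440 mol
n(J) = 86.00 / 22.4 = 3.839 mol
n/ν for Z = 1.427/2 = 0.7135
n/ν for G = 2.440/3 = 0.8133
n/ν for J = 3.839/3 = 1.280
Smallest n/ν is Z → limiting reagent.
n(B) = (2/2) × 1.427 = 1.427 mol
mass = 1.427 × 25.99 = 37.09 g

37.1 g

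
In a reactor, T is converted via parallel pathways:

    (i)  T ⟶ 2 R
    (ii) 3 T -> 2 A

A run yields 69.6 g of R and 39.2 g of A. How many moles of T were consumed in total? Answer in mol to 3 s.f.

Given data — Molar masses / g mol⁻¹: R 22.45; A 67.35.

n(R) = 69.6 / 22.45 = 3.100 mol
n(A) = 39.2 / 67.35 = 0.5820 mol
n(T) via (i) = (1/2)×3.100 = 1.550 mol
n(T) via (ii) = (3/2)×0.5820 = 0.8730 mol
total n(T) = 1.550 + 0.8730 = 2.423 mol

2.42 mol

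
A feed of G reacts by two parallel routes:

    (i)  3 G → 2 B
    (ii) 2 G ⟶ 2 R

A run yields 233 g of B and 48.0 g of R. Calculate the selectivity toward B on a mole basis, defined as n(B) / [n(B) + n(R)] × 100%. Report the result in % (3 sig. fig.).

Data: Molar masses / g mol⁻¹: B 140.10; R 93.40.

76.4 %

n(B) = 233 / 140.10 = 1.663 mol
n(R) = 48.0 / 93.40 = 0.5139 mol
selectivity = 1.663/(1.663+0.5139) × 100 = 76.39 %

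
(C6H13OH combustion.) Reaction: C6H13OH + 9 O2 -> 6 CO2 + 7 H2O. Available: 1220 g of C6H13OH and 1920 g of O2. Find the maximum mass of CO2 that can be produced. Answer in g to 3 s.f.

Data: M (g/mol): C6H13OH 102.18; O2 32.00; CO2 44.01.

1760 g

n(C6H13OH) = 1220 / 102.18 = 11.94 mol
n(O2) = 1920 / 32.00 = 60.00 mol
n/ν for C6H13OH = 11.94/1 = 11.94
n/ν for O2 = 60.00/9 = 6.667
Smallest n/ν is O2 → limiting reagent.
n(CO2) = (6/9) × 60.00 = 40.00 mol
mass = 40.00 × 44.01 = 1760 g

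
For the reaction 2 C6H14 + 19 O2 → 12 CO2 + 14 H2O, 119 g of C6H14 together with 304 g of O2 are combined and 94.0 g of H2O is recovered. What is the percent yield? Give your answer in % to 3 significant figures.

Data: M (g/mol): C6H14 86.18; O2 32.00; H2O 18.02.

n(C6H14) = 119.0 / 86.18 = 1.381 mol
n(O2) = 304.0 / 32.00 = 9.500 mol
n/ν for C6H14 = 1.381/2 = 0.6905
n/ν for O2 = 9.500/19 = 0.5000
Smallest n/ν is O2 → limiting reagent.
theoretical n(H2O) = (14/19) × 9.500 = 7.000 mol → 126.1 g
% yield = 94.0 / 126.1 × 100 = 74.54 %

74.5 %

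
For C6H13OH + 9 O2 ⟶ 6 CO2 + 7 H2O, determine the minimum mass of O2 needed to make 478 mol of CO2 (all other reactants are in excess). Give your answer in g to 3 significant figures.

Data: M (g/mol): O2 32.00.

n(CO2) = 478.0 mol
n(O2) = (9/6) × 478.0 = 717.0 mol
mass = 717.0 × 32.00 = 22940 g

22900 g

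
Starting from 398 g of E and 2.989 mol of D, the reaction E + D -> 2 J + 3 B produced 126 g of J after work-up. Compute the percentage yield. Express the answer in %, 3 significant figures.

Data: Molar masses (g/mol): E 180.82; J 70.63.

40.5 %

n(E) = 398.0 / 180.82 = 2.201 mol
n(D) = 2.989 mol
n/ν for E = 2.201/1 = 2.201
n/ν for D = 2.989/1 = 2.989
Smallest n/ν is E → limiting reagent.
theoretical n(J) = (2/1) × 2.201 = 4.402 mol → 310.9 g
% yield = 126 / 310.9 × 100 = 40.53 %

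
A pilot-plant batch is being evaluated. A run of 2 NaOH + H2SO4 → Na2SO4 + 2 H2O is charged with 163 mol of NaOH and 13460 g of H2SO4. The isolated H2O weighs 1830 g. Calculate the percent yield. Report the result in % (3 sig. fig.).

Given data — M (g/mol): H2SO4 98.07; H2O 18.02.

62.3 %

n(NaOH) = 163.0 mol
n(H2SO4) = 13460 / 98.07 = 137.2 mol
n/ν → NaOH: 81.50, H2SO4: 137.2; NaOH is limiting.
theoretical n(H2O) = (2/2) × 163.0 = 163.0 mol → 2937 g
% yield = 1830 / 2937 × 100 = 62.31 %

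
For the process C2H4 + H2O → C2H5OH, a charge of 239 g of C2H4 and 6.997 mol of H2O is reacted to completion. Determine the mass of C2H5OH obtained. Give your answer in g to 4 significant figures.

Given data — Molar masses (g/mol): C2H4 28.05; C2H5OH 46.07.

n(C2H4) = 239.0 / 28.05 = 8.520 mol
n(H2O) = 6.997 mol
n/ν for C2H4 = 8.520/1 = 8.520
n/ν for H2O = 6.997/1 = 6.997
Smallest n/ν is H2O → limiting reagent.
n(C2H5OH) = (1/1) × 6.997 = 6.997 mol
mass = 6.997 × 46.07 = 322.4 g

322.4 g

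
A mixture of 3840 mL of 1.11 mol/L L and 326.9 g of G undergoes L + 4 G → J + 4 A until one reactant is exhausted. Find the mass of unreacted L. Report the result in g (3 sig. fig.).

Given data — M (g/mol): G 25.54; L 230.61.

n(L) = 1.11 × 3840/1000 = 4.262 mol
n(G) = 326.9 / 25.54 = 12.80 mol
n/ν for L = 4.262/1 = 4.262
n/ν for G = 12.80/4 = 3.200
Smallest n/ν is G → limiting reagent.
L consumed = (1/4) × 12.80 = 3.200 mol
L remaining = 4.262 − 3.200 = 1.062 mol
mass = 1.062 × 230.61 = 244.9 g

245 g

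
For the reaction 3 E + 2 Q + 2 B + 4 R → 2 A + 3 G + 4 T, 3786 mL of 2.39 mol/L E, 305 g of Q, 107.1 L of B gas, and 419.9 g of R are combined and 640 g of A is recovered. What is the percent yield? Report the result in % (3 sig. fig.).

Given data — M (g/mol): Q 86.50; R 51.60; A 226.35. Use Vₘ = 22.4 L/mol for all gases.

80.2 %

n(E) = 2.39 × 3786/1000 = 9.049 mol
n(Q) = 305.0 / 86.50 = 3.526 mol
n(B) = 107.1 / 22.4 = 4.781 mol
n(R) = 419.9 / 51.60 = 8.138 mol
n/ν → E: 3.016, Q: 1.763, B: 2.391, R: 2.035; Q is limiting.
theoretical n(A) = (2/2) × 3.526 = 3.526 mol → 798.1 g
% yield = 640 / 798.1 × 100 = 80.19 %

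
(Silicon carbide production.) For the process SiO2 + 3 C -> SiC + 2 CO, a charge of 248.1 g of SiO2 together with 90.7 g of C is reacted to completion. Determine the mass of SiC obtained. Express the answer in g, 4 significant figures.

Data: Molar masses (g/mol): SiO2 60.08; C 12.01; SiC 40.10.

n(SiO2) = 248.1 / 60.08 = 4.129 mol
n(C) = 90.70 / 12.01 = 7.552 mol
n/ν → SiO2: 4.129, C: 2.517; C is limiting.
n(SiC) = (1/3) × 7.552 = 2.517 mol
mass = 2.517 × 40.10 = 100.9 g

100.9 g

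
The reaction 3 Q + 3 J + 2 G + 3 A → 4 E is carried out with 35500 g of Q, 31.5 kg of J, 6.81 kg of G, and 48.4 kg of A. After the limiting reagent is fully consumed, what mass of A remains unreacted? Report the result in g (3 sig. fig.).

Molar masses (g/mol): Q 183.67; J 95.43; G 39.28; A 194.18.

n(Q) = 35500 / 183.67 = 193.3 mol
n(J) = 31.50×1000 / 95.43 = 330.1 mol
n(G) = 6.810×1000 / 39.28 = 173.4 mol
n(A) = 48.40×1000 / 194.18 = 249.3 mol
n/ν for Q = 193.3/3 = 64.43
n/ν for J = 330.1/3 = 110.0
n/ν for G = 173.4/2 = 86.70
n/ν for A = 249.3/3 = 83.10
Smallest n/ν is Q → limiting reagent.
A consumed = (3/3) × 193.3 = 193.3 mol
A remaining = 249.3 − 193.3 = 56.00 mol
mass = 56.00 × 194.18 = 10870 g

10900 g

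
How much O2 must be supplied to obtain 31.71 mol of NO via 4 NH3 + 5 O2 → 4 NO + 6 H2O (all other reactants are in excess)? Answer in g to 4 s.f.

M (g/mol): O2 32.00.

1268 g

n(NO) = 31.71 mol
n(O2) = (5/4) × 31.71 = 39.64 mol
mass = 39.64 × 32.00 = 1268 g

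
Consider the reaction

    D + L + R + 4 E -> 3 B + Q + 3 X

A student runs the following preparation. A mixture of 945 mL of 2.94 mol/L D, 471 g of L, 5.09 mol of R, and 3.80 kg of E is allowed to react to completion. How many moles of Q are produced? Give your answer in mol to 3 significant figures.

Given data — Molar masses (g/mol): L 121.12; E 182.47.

n(D) = 2.94 × 945.0/1000 = 2.778 mol
n(L) = 471.0 / 121.12 = 3.889 mol
n(R) = 5.090 mol
n(E) = 3.800×1000 / 182.47 = 20.83 mol
n/ν → D: 2.778, L: 3.889, R: 5.090, E: 5.208; D is limiting.
n(Q) = (1/1) × 2.778 = 2.778 mol

2.78 mol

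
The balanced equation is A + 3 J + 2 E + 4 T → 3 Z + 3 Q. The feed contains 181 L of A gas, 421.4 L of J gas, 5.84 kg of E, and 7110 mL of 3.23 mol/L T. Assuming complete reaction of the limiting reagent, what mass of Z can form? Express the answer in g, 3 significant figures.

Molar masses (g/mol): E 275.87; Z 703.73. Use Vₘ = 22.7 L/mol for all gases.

12100 g

n(A) = 181.0 / 22.7 = 7.974 mol
n(J) = 421.4 / 22.7 = 18.56 mol
n(E) = 5.840×1000 / 275.87 = 21.17 mol
n(T) = 3.23 × 7110/1000 = 22.97 mol
n/ν → A: 7.974, J: 6.187, E: 10.59, T: 5.743; T is limiting.
n(Z) = (3/4) × 22.97 = 17.23 mol
mass = 17.23 × 703.73 = 12130 g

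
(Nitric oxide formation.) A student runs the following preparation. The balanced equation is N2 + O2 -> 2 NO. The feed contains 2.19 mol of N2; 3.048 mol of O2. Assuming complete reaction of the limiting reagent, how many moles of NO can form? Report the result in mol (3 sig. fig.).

n(N2) = 2.190 mol
n(O2) = 3.048 mol
n/ν → N2: 2.190, O2: 3.048; N2 is limiting.
n(NO) = (2/1) × 2.190 = 4.380 mol

4.38 mol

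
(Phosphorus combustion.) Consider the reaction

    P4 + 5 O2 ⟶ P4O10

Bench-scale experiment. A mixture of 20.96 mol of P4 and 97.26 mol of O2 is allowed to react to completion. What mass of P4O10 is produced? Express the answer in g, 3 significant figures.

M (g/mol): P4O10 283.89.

5520 g

n(P4) = 20.96 mol
n(O2) = 97.26 mol
n/ν for P4 = 20.96/1 = 20.96
n/ν for O2 = 97.26/5 = 19.45
Smallest n/ν is O2 → limiting reagent.
n(P4O10) = (1/5) × 97.26 = 19.45 mol
mass = 19.45 × 283.89 = 5522 g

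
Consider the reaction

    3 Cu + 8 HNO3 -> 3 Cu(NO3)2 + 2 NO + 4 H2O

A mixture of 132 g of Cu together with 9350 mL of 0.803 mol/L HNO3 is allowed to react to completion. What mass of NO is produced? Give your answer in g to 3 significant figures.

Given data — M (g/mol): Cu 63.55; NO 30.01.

n(Cu) = 132.0 / 63.55 = 2.077 mol
n(HNO3) = 0.803 × 9350/1000 = 7.508 mol
n/ν for Cu = 2.077/3 = 0.6923
n/ν for HNO3 = 7.508/8 = 0.9385
Smallest n/ν is Cu → limiting reagent.
n(NO) = (2/3) × 2.077 = 1.385 mol
mass = 1.385 × 30.01 = 41.56 g

41.6 g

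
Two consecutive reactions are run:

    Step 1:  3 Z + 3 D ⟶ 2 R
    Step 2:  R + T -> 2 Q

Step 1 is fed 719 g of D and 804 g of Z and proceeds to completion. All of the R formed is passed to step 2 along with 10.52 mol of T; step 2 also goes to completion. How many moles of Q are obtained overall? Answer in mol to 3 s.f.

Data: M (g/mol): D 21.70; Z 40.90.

Step 1:
n(D) = 719.0 / 21.70 = 33.13 mol
n(Z) = 804.0 / 40.90 = 19.66 mol
n/ν for D = 33.13/3 = 11.04
n/ν for Z = 19.66/3 = 6.553
Smallest n/ν is Z → limiting reagent.
n(R) produced = (2/3) × 19.66 = 13.11 mol
Step 2:
n(R) available = 13.11 mol
n(T) = 10.52 mol
n/ν for R = 13.11/1 = 13.11
n/ν for T = 10.52/1 = 10.52
Smallest n/ν is T → limiting reagent.
n(Q) = (2/1) × 10.52 = 21.04 mol

21.0 mol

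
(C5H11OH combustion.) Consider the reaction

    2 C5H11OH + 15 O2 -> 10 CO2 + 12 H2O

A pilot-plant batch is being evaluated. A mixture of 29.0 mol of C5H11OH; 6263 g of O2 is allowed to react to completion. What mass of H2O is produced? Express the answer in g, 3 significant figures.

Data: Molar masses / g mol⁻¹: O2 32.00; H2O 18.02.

2820 g

n(C5H11OH) = 29.00 mol
n(O2) = 6263 / 32.00 = 195.7 mol
n/ν for C5H11OH = 29.00/2 = 14.50
n/ν for O2 = 195.7/15 = 13.05
Smallest n/ν is O2 → limiting reagent.
n(H2O) = (12/15) × 195.7 = 156.6 mol
mass = 156.6 × 18.02 = 2822 g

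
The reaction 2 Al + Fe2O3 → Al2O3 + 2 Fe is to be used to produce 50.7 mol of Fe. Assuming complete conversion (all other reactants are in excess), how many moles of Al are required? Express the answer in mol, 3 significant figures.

50.7 mol

n(Fe) = 50.70 mol
n(Al) = (2/2) × 50.70 = 50.70 mol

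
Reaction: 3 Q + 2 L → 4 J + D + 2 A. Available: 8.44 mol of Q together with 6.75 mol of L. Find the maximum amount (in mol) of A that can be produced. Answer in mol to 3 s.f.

5.63 mol

n(Q) = 8.440 mol
n(L) = 6.750 mol
n/ν for Q = 8.440/3 = 2.813
n/ν for L = 6.750/2 = 3.375
Smallest n/ν is Q → limiting reagent.
n(A) = (2/3) × 8.440 = 5.627 mol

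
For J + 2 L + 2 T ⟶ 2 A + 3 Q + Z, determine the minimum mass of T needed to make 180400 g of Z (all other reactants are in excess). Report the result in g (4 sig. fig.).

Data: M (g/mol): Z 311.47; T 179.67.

n(Z) = 180400 / 311.47 = 579.2 mol
n(T) = (2/1) × 579.2 = 1158 mol
mass = 1158 × 179.67 = 208100 g

208100 g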